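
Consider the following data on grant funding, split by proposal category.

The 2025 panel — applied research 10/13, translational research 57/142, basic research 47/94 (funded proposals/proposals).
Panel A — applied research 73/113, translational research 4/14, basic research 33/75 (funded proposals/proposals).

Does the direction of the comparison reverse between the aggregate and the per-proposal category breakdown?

Applied research: the 2025 panel 10/13 = 76.9%, Panel A 73/113 = 64.6% → the 2025 panel
Translational research: the 2025 panel 57/142 = 40.1%, Panel A 4/14 = 28.6% → the 2025 panel
Basic research: the 2025 panel 47/94 = 50.0%, Panel A 33/75 = 44.0% → the 2025 panel
Overall: the 2025 panel 114/249 = 45.8%, Panel A 110/202 = 54.5% → Panel A
The 2025 panel wins each proposal group but Panel A wins overall — the comparison reverses. The 2025 panel's proposals skew toward translational research, which has a lower base rate.

Yes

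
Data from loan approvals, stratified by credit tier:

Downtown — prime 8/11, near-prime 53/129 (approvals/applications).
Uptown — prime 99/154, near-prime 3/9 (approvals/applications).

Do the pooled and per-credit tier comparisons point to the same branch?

Prime: Downtown 8/11 = 72.7%, Uptown 99/154 = 64.3% → Downtown
Near-prime: Downtown 53/129 = 41.1%, Uptown 3/9 = 33.3% → Downtown
Overall: Downtown 61/140 = 43.6%, Uptown 102/163 = 62.6% → Uptown
Downtown wins each credit group but Uptown wins overall — the comparison reverses. Downtown's applications skew toward near-prime, which has a lower base rate.

No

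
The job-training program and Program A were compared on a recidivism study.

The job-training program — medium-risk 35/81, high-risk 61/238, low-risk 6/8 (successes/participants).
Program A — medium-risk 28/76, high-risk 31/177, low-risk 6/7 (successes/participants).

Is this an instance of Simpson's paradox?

Medium-risk: the job-training program 35/81 = 43.2%, Program A 28/76 = 36.8% → the job-training program
High-risk: the job-training program 61/238 = 25.6%, Program A 31/177 = 17.5% → the job-training program
Low-risk: the job-training program 6/8 = 75.0%, Program A 6/7 = 85.7% → Program A
Overall: the job-training program 102/327 = 31.2%, Program A 65/260 = 25.0% → the job-training program
Neither sweeps: the job-training program wins 2 of 3 groups, Program A wins 1. The job-training program wins overall but not every group — no Simpson reversal.

No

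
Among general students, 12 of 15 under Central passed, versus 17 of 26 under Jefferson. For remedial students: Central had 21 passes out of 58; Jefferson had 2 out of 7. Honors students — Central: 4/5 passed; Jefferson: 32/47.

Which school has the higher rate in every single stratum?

General: Central 12/15 = 80.0%, Jefferson 17/26 = 65.4% → Central
Remedial: Central 21/58 = 36.2%, Jefferson 2/7 = 28.6% → Central
Honors: Central 4/5 = 80.0%, Jefferson 32/47 = 68.1% → Central
Central has the higher rate in all 3 groups.

Central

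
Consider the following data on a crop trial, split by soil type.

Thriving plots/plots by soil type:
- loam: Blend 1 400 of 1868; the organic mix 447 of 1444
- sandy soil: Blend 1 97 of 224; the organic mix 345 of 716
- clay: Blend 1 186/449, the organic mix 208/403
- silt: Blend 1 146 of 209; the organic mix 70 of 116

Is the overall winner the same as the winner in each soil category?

No

Loam: Blend 1 400/1868 = 21.4%, the organic mix 447/1444 = 31.0% → the organic mix
Sandy soil: Blend 1 97/224 = 43.3%, the organic mix 345/716 = 48.2% → the organic mix
Clay: Blend 1 186/449 = 41.4%, the organic mix 208/403 = 51.6% → the organic mix
Silt: Blend 1 146/209 = 69.9%, the organic mix 70/116 = 60.3% → Blend 1
Overall: Blend 1 829/2750 = 30.1%, the organic mix 1070/2679 = 39.9% → the organic mix
Neither sweeps: Blend 1 wins 1 of 4 groups, the organic mix wins 3. The organic mix wins overall but not every group — no Simpson reversal.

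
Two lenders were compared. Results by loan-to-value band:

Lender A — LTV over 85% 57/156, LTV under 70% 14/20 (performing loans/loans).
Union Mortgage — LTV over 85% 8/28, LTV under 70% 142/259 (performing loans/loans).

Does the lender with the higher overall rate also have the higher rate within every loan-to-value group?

No

LTV over 85%: Lender A 57/156 = 36.5%, Union Mortgage 8/28 = 28.6% → Lender A
LTV under 70%: Lender A 14/20 = 70.0%, Union Mortgage 142/259 = 54.8% → Lender A
Overall: Lender A 71/176 = 40.3%, Union Mortgage 150/287 = 52.3% → Union Mortgage
Lender A wins each loan-to-value group but Union Mortgage wins overall — the comparison reverses. Lender A's loans skew toward LTV over 85%, which has a lower base rate.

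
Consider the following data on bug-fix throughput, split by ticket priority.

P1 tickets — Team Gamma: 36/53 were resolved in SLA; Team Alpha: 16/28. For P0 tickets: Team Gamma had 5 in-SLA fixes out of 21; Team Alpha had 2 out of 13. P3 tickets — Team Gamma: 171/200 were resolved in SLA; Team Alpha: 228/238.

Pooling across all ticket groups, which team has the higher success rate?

Team Alpha

P1: Team Gamma 36/53 = 67.9%, Team Alpha 16/28 = 57.1% → Team Gamma
P0: Team Gamma 5/21 = 23.8%, Team Alpha 2/13 = 15.4% → Team Gamma
P3: Team Gamma 171/200 = 85.5%, Team Alpha 228/238 = 95.8% → Team Alpha
Overall: Team Gamma 212/274 = 77.4%, Team Alpha 246/279 = 88.2% → Team Alpha
(Neither sweeps every ticket group, but Team Alpha has the higher pooled rate.)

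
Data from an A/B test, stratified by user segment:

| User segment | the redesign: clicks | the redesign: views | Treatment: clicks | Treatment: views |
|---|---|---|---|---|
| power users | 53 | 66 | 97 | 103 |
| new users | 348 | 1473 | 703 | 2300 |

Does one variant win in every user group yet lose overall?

Power users: the redesign 53/66 = 80.3%, Treatment 97/103 = 94.2% → Treatment
New users: the redesign 348/1473 = 23.6%, Treatment 703/2300 = 30.6% → Treatment
Overall: the redesign 401/1539 = 26.1%, Treatment 800/2403 = 33.3% → Treatment
Treatment wins overall and in every user group — no reversal.

No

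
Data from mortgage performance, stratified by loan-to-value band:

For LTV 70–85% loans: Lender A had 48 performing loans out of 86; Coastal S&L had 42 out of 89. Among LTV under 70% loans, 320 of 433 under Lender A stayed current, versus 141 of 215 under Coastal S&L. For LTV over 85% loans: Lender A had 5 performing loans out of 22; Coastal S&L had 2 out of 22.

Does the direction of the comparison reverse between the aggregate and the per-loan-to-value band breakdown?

LTV 70–85%: Lender A 48/86 = 55.8%, Coastal S&L 42/89 = 47.2% → Lender A
LTV under 70%: Lender A 320/433 = 73.9%, Coastal S&L 141/215 = 65.6% → Lender A
LTV over 85%: Lender A 5/22 = 22.7%, Coastal S&L 2/22 = 9.1% → Lender A
Overall: Lender A 373/541 = 68.9%, Coastal S&L 185/326 = 56.7% → Lender A
Lender A wins overall and in every loan-to-value group — no reversal.

No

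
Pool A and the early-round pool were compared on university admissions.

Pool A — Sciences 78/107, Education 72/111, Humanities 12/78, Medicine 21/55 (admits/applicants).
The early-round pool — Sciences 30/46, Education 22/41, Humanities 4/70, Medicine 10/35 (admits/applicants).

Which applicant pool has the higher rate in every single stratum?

Pool A

Sciences: Pool A 78/107 = 72.9%, the early-round pool 30/46 = 65.2% → Pool A
Education: Pool A 72/111 = 64.9%, the early-round pool 22/41 = 53.7% → Pool A
Humanities: Pool A 12/78 = 15.4%, the early-round pool 4/70 = 5.7% → Pool A
Medicine: Pool A 21/55 = 38.2%, the early-round pool 10/35 = 28.6% → Pool A
Pool A has the higher rate in all 4 groups.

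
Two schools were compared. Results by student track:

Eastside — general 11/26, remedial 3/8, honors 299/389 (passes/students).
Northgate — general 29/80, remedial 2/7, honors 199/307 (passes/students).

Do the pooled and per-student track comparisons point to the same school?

General: Eastside 11/26 = 42.3%, Northgate 29/80 = 36.2% → Eastside
Remedial: Eastside 3/8 = 37.5%, Northgate 2/7 = 28.6% → Eastside
Honors: Eastside 299/389 = 76.9%, Northgate 199/307 = 64.8% → Eastside
Overall: Eastside 313/423 = 74.0%, Northgate 230/394 = 58.4% → Eastside
Eastside wins overall and in every student group — no reversal.

Yes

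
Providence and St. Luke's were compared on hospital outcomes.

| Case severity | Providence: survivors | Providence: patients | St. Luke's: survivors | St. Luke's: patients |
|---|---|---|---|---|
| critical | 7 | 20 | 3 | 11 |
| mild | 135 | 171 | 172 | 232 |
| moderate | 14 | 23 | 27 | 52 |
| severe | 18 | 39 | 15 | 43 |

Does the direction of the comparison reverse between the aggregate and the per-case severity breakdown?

No

Critical: Providence 7/20 = 35.0%, St. Luke's 3/11 = 27.3% → Providence
Mild: Providence 135/171 = 78.9%, St. Luke's 172/232 = 74.1% → Providence
Moderate: Providence 14/23 = 60.9%, St. Luke's 27/52 = 51.9% → Providence
Severe: Providence 18/39 = 46.2%, St. Luke's 15/43 = 34.9% → Providence
Overall: Providence 174/253 = 68.8%, St. Luke's 217/338 = 64.2% → Providence
Providence wins overall and in every case group — no reversal.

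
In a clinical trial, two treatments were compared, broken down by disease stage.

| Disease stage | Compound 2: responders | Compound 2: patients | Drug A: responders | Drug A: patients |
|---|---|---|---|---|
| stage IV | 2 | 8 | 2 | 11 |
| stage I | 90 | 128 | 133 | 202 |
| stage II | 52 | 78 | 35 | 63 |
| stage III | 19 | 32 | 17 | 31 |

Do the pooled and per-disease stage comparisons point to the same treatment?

Yes

Stage IV: Compound 2 2/8 = 25.0%, Drug A 2/11 = 18.2% → Compound 2
Stage I: Compound 2 90/128 = 70.3%, Drug A 133/202 = 65.8% → Compound 2
Stage II: Compound 2 52/78 = 66.7%, Drug A 35/63 = 55.6% → Compound 2
Stage III: Compound 2 19/32 = 59.4%, Drug A 17/31 = 54.8% → Compound 2
Overall: Compound 2 163/246 = 66.3%, Drug A 187/307 = 60.9% → Compound 2
Compound 2 wins overall and in every disease group — no reversal.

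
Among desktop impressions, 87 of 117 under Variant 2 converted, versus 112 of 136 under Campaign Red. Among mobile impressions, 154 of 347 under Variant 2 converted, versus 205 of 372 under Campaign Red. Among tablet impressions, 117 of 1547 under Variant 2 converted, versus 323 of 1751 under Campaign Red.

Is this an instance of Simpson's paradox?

No

Desktop: Variant 2 87/117 = 74.4%, Campaign Red 112/136 = 82.4% → Campaign Red
Mobile: Variant 2 154/347 = 44.4%, Campaign Red 205/372 = 55.1% → Campaign Red
Tablet: Variant 2 117/1547 = 7.6%, Campaign Red 323/1751 = 18.4% → Campaign Red
Overall: Variant 2 358/2011 = 17.8%, Campaign Red 640/2259 = 28.3% → Campaign Red
Campaign Red wins overall and in every device group — no reversal.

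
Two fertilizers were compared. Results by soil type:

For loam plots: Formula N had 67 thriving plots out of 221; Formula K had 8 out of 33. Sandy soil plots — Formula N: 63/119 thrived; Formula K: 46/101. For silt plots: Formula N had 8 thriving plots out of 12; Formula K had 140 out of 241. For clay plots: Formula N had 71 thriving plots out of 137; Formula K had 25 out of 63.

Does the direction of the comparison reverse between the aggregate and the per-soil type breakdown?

Loam: Formula N 67/221 = 30.3%, Formula K 8/33 = 24.2% → Formula N
Sandy soil: Formula N 63/119 = 52.9%, Formula K 46/101 = 45.5% → Formula N
Silt: Formula N 8/12 = 66.7%, Formula K 140/241 = 58.1% → Formula N
Clay: Formula N 71/137 = 51.8%, Formula K 25/63 = 39.7% → Formula N
Overall: Formula N 209/489 = 42.7%, Formula K 219/438 = 50.0% → Formula K
Formula N wins each soil group but Formula K wins overall — the comparison reverses. Formula N's plots skew toward loam, which has a lower base rate.

Yes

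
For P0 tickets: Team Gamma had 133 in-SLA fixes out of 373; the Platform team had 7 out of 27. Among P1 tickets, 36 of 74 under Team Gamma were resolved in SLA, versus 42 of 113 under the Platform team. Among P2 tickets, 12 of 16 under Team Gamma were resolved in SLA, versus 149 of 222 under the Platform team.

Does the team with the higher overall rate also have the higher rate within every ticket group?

P0: Team Gamma 133/373 = 35.7%, the Platform team 7/27 = 25.9% → Team Gamma
P1: Team Gamma 36/74 = 48.6%, the Platform team 42/113 = 37.2% → Team Gamma
P2: Team Gamma 12/16 = 75.0%, the Platform team 149/222 = 67.1% → Team Gamma
Overall: Team Gamma 181/463 = 39.1%, the Platform team 198/362 = 54.7% → the Platform team
Team Gamma wins each ticket group but the Platform team wins overall — the comparison reverses. Team Gamma's tickets skew toward P0, which has a lower base rate.

No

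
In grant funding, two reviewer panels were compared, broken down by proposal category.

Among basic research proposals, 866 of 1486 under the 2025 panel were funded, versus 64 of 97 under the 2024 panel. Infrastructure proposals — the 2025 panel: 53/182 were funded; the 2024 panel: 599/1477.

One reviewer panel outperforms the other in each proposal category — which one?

the 2024 panel

Basic research: the 2025 panel 866/1486 = 58.3%, the 2024 panel 64/97 = 66.0% → the 2024 panel
Infrastructure: the 2025 panel 53/182 = 29.1%, the 2024 panel 599/1477 = 40.6% → the 2024 panel
The 2024 panel has the higher rate in both groups.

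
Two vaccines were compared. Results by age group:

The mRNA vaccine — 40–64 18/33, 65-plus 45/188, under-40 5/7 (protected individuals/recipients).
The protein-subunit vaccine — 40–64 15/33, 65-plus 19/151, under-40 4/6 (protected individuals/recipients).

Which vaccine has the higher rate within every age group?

the mRNA vaccine

40–64: the mRNA vaccine 18/33 = 54.5%, the protein-subunit vaccine 15/33 = 45.5% → the mRNA vaccine
65-plus: the mRNA vaccine 45/188 = 23.9%, the protein-subunit vaccine 19/151 = 12.6% → the mRNA vaccine
Under-40: the mRNA vaccine 5/7 = 71.4%, the protein-subunit vaccine 4/6 = 66.7% → the mRNA vaccine
The mRNA vaccine has the higher rate in all 3 groups.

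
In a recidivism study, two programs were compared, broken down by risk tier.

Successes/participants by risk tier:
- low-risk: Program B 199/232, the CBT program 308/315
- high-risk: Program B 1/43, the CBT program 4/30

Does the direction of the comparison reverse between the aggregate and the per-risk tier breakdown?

No

Low-risk: Program B 199/232 = 85.8%, the CBT program 308/315 = 97.8% → the CBT program
High-risk: Program B 1/43 = 2.3%, the CBT program 4/30 = 13.3% → the CBT program
Overall: Program B 200/275 = 72.7%, the CBT program 312/345 = 90.4% → the CBT program
The CBT program wins overall and in every risk group — no reversal.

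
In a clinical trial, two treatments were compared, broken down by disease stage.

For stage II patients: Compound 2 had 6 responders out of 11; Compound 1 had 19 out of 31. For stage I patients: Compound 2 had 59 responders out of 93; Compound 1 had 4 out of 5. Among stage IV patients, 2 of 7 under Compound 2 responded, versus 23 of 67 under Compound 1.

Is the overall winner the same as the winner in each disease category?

Stage II: Compound 2 6/11 = 54.5%, Compound 1 19/31 = 61.3% → Compound 1
Stage I: Compound 2 59/93 = 63.4%, Compound 1 4/5 = 80.0% → Compound 1
Stage IV: Compound 2 2/7 = 28.6%, Compound 1 23/67 = 34.3% → Compound 1
Overall: Compound 2 67/111 = 60.4%, Compound 1 46/103 = 44.7% → Compound 2
Compound 1 wins each disease group but Compound 2 wins overall — the comparison reverses. Compound 1's patients skew toward stage IV, which has a lower base rate.

No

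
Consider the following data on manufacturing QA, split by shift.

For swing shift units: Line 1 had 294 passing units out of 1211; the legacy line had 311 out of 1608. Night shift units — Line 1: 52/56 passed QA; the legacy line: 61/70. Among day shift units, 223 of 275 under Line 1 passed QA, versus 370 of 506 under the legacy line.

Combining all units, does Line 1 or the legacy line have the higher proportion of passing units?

Swing shift: Line 1 294/1211 = 24.3%, the legacy line 311/1608 = 19.3% → Line 1
Night shift: Line 1 52/56 = 92.9%, the legacy line 61/70 = 87.1% → Line 1
Day shift: Line 1 223/275 = 81.1%, the legacy line 370/506 = 73.1% → Line 1
Overall: Line 1 569/1542 = 36.9%, the legacy line 742/2184 = 34.0% → Line 1

Line 1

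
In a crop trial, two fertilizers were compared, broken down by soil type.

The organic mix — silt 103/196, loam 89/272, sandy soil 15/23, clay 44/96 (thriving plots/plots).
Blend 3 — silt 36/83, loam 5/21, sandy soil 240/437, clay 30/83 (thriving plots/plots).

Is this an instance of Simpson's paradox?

Silt: the organic mix 103/196 = 52.6%, Blend 3 36/83 = 43.4% → the organic mix
Loam: the organic mix 89/272 = 32.7%, Blend 3 5/21 = 23.8% → the organic mix
Sandy soil: the organic mix 15/23 = 65.2%, Blend 3 240/437 = 54.9% → the organic mix
Clay: the organic mix 44/96 = 45.8%, Blend 3 30/83 = 36.1% → the organic mix
Overall: the organic mix 251/587 = 42.8%, Blend 3 311/624 = 49.8% → Blend 3
The organic mix wins each soil group but Blend 3 wins overall — the comparison reverses. The organic mix's plots skew toward loam, which has a lower base rate.

Yes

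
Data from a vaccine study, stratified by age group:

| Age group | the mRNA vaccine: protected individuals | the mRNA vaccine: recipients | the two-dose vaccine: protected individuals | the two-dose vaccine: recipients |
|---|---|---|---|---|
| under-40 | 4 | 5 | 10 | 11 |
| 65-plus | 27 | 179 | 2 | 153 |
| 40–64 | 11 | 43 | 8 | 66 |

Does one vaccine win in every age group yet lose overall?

Under-40: the mRNA vaccine 4/5 = 80.0%, the two-dose vaccine 10/11 = 90.9% → the two-dose vaccine
65-plus: the mRNA vaccine 27/179 = 15.1%, the two-dose vaccine 2/153 = 1.3% → the mRNA vaccine
40–64: the mRNA vaccine 11/43 = 25.6%, the two-dose vaccine 8/66 = 12.1% → the mRNA vaccine
Overall: the mRNA vaccine 42/227 = 18.5%, the two-dose vaccine 20/230 = 8.7% → the mRNA vaccine
Neither sweeps: the mRNA vaccine wins 2 of 3 groups, the two-dose vaccine wins 1. The mRNA vaccine wins overall but not every group — no Simpson reversal.

No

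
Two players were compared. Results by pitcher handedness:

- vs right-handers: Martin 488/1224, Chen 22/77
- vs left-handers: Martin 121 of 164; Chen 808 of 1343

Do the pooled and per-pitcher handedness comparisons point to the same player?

No

Vs right-handers: Martin 488/1224 = 39.9%, Chen 22/77 = 28.6% → Martin
Vs left-handers: Martin 121/164 = 73.8%, Chen 808/1343 = 60.2% → Martin
Overall: Martin 609/1388 = 43.9%, Chen 830/1420 = 58.5% → Chen
Martin wins each pitcher group but Chen wins overall — the comparison reverses. Martin's at-bats skew toward vs right-handers, which has a lower base rate.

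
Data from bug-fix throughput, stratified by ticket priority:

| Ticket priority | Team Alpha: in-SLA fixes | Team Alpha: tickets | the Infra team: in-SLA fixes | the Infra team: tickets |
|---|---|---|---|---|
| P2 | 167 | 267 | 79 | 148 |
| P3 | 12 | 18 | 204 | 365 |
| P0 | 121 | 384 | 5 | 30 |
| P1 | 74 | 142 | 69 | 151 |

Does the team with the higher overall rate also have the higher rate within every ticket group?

P2: Team Alpha 167/267 = 62.5%, the Infra team 79/148 = 53.4% → Team Alpha
P3: Team Alpha 12/18 = 66.7%, the Infra team 204/365 = 55.9% → Team Alpha
P0: Team Alpha 121/384 = 31.5%, the Infra team 5/30 = 16.7% → Team Alpha
P1: Team Alpha 74/142 = 52.1%, the Infra team 69/151 = 45.7% → Team Alpha
Overall: Team Alpha 374/811 = 46.1%, the Infra team 357/694 = 51.4% → the Infra team
Team Alpha wins each ticket group but the Infra team wins overall — the comparison reverses. Team Alpha's tickets skew toward P0, which has a lower base rate.

No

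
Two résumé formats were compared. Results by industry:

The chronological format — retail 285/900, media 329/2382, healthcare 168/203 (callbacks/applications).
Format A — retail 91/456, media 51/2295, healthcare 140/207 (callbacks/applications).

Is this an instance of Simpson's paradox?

No

Retail: the chronological format 285/900 = 31.7%, Format A 91/456 = 20.0% → the chronological format
Media: the chronological format 329/2382 = 13.8%, Format A 51/2295 = 2.2% → the chronological format
Healthcare: the chronological format 168/203 = 82.8%, Format A 140/207 = 67.6% → the chronological format
Overall: the chronological format 782/3485 = 22.4%, Format A 282/2958 = 9.5% → the chronological format
The chronological format wins overall and in every industry group — no reversal.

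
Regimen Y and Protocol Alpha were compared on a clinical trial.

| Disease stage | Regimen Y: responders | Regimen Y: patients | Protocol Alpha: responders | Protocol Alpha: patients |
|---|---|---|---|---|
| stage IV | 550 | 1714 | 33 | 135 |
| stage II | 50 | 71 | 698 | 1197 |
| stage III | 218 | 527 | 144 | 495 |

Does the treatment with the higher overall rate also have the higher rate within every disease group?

No

Stage IV: Regimen Y 550/1714 = 32.1%, Protocol Alpha 33/135 = 24.4% → Regimen Y
Stage II: Regimen Y 50/71 = 70.4%, Protocol Alpha 698/1197 = 58.3% → Regimen Y
Stage III: Regimen Y 218/527 = 41.4%, Protocol Alpha 144/495 = 29.1% → Regimen Y
Overall: Regimen Y 818/2312 = 35.4%, Protocol Alpha 875/1827 = 47.9% → Protocol Alpha
Regimen Y wins each disease group but Protocol Alpha wins overall — the comparison reverses. Regimen Y's patients skew toward stage IV, which has a lower base rate.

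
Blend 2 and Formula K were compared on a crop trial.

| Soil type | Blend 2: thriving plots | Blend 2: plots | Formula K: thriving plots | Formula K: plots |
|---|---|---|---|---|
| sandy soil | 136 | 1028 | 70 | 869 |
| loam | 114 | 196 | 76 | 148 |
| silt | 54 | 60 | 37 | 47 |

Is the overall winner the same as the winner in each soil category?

Yes

Sandy soil: Blend 2 136/1028 = 13.2%, Formula K 70/869 = 8.1% → Blend 2
Loam: Blend 2 114/196 = 58.2%, Formula K 76/148 = 51.4% → Blend 2
Silt: Blend 2 54/60 = 90.0%, Formula K 37/47 = 78.7% → Blend 2
Overall: Blend 2 304/1284 = 23.7%, Formula K 183/1064 = 17.2% → Blend 2
Blend 2 wins overall and in every soil group — no reversal.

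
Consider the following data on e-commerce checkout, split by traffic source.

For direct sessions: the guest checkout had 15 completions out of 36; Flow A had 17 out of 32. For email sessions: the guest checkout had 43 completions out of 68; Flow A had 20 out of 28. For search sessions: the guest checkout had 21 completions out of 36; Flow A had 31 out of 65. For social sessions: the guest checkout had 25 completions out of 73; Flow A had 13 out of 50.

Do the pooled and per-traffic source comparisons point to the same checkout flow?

Direct: the guest checkout 15/36 = 41.7%, Flow A 17/32 = 53.1% → Flow A
Email: the guest checkout 43/68 = 63.2%, Flow A 20/28 = 71.4% → Flow A
Search: the guest checkout 21/36 = 58.3%, Flow A 31/65 = 47.7% → the guest checkout
Social: the guest checkout 25/73 = 34.2%, Flow A 13/50 = 26.0% → the guest checkout
Overall: the guest checkout 104/213 = 48.8%, Flow A 81/175 = 46.3% → the guest checkout
Neither sweeps: the guest checkout wins 2 of 4 groups, Flow A wins 2. The guest checkout wins overall but not every group — no Simpson reversal.

No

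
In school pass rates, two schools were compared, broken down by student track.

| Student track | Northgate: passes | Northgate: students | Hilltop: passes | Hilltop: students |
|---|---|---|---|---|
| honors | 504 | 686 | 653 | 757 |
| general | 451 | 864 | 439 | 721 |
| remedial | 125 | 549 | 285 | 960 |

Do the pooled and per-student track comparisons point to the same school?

Honors: Northgate 504/686 = 73.5%, Hilltop 653/757 = 86.3% → Hilltop
General: Northgate 451/864 = 52.2%, Hilltop 439/721 = 60.9% → Hilltop
Remedial: Northgate 125/549 = 22.8%, Hilltop 285/960 = 29.7% → Hilltop
Overall: Northgate 1080/2099 = 51.5%, Hilltop 1377/2438 = 56.5% → Hilltop
Hilltop wins overall and in every student group — no reversal.

Yes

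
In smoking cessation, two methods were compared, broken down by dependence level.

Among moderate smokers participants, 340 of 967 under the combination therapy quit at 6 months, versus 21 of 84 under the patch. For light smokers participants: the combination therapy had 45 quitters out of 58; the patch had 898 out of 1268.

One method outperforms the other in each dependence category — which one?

Moderate smokers: the combination therapy 340/967 = 35.2%, the patch 21/84 = 25.0% → the combination therapy
Light smokers: the combination therapy 45/58 = 77.6%, the patch 898/1268 = 70.8% → the combination therapy
The combination therapy has the higher rate in both groups.

the combination therapy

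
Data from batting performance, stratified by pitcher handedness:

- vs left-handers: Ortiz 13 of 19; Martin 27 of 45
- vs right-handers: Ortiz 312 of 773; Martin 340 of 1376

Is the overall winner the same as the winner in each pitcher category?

Yes

Vs left-handers: Ortiz 13/19 = 68.4%, Martin 27/45 = 60.0% → Ortiz
Vs right-handers: Ortiz 312/773 = 40.4%, Martin 340/1376 = 24.7% → Ortiz
Overall: Ortiz 325/792 = 41.0%, Martin 367/1421 = 25.8% → Ortiz
Ortiz wins overall and in every pitcher group — no reversal.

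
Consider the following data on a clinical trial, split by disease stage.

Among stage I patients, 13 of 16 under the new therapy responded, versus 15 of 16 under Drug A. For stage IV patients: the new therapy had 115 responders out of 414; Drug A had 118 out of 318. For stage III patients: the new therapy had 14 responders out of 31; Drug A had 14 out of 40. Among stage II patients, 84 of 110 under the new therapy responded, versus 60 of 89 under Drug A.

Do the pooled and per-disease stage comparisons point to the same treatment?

No

Stage I: the new therapy 13/16 = 81.2%, Drug A 15/16 = 93.8% → Drug A
Stage IV: the new therapy 115/414 = 27.8%, Drug A 118/318 = 37.1% → Drug A
Stage III: the new therapy 14/31 = 45.2%, Drug A 14/40 = 35.0% → the new therapy
Stage II: the new therapy 84/110 = 76.4%, Drug A 60/89 = 67.4% → the new therapy
Overall: the new therapy 226/571 = 39.6%, Drug A 207/463 = 44.7% → Drug A
Neither sweeps: the new therapy wins 2 of 4 groups, Drug A wins 2. Drug A wins overall but not every group — no Simpson reversal.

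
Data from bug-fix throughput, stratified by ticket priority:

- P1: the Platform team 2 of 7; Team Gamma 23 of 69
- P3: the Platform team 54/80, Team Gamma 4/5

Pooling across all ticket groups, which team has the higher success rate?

P1: the Platform team 2/7 = 28.6%, Team Gamma 23/69 = 33.3% → Team Gamma
P3: the Platform team 54/80 = 67.5%, Team Gamma 4/5 = 80.0% → Team Gamma
Overall: the Platform team 56/87 = 64.4%, Team Gamma 27/74 = 36.5% → the Platform team
(Team Gamma wins every ticket group but the Platform team wins overall — Team Gamma's tickets skew toward the low-rate P1 group.)

the Platform team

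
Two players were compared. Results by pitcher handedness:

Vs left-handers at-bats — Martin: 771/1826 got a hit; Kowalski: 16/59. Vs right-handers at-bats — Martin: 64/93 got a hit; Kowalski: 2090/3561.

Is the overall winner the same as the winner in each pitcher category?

No

Vs left-handers: Martin 771/1826 = 42.2%, Kowalski 16/59 = 27.1% → Martin
Vs right-handers: Martin 64/93 = 68.8%, Kowalski 2090/3561 = 58.7% → Martin
Overall: Martin 835/1919 = 43.5%, Kowalski 2106/3620 = 58.2% → Kowalski
Martin wins each pitcher group but Kowalski wins overall — the comparison reverses. Martin's at-bats skew toward vs left-handers, which has a lower base rate.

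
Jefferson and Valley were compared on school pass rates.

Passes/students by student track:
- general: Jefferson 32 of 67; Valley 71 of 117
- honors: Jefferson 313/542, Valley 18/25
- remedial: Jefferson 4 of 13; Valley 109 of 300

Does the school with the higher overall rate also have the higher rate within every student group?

General: Jefferson 32/67 = 47.8%, Valley 71/117 = 60.7% → Valley
Honors: Jefferson 313/542 = 57.7%, Valley 18/25 = 72.0% → Valley
Remedial: Jefferson 4/13 = 30.8%, Valley 109/300 = 36.3% → Valley
Overall: Jefferson 349/622 = 56.1%, Valley 198/442 = 44.8% → Jefferson
Valley wins each student group but Jefferson wins overall — the comparison reverses. Valley's students skew toward remedial, which has a lower base rate.

No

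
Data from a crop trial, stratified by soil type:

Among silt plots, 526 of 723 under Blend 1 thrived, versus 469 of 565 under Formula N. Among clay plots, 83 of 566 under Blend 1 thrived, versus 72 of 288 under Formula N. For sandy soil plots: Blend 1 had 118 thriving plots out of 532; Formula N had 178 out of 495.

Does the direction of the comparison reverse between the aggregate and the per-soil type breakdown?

No

Silt: Blend 1 526/723 = 72.8%, Formula N 469/565 = 83.0% → Formula N
Clay: Blend 1 83/566 = 14.7%, Formula N 72/288 = 25.0% → Formula N
Sandy soil: Blend 1 118/532 = 22.2%, Formula N 178/495 = 36.0% → Formula N
Overall: Blend 1 727/1821 = 39.9%, Formula N 719/1348 = 53.3% → Formula N
Formula N wins overall and in every soil group — no reversal.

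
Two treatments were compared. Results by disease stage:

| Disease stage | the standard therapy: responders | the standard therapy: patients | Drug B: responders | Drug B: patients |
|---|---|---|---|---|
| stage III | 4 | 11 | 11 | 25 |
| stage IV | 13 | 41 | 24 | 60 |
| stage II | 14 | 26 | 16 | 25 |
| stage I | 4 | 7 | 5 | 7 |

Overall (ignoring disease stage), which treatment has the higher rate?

Stage III: the standard therapy 4/11 = 36.4%, Drug B 11/25 = 44.0% → Drug B
Stage IV: the standard therapy 13/41 = 31.7%, Drug B 24/60 = 40.0% → Drug B
Stage II: the standard therapy 14/26 = 53.8%, Drug B 16/25 = 64.0% → Drug B
Stage I: the standard therapy 4/7 = 57.1%, Drug B 5/7 = 71.4% → Drug B
Overall: the standard therapy 35/85 = 41.2%, Drug B 56/117 = 47.9% → Drug B

Drug B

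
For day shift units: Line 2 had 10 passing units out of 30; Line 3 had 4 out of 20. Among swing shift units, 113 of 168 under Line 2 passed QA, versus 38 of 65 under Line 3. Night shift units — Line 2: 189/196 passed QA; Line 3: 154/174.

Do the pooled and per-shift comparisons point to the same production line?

Yes

Day shift: Line 2 10/30 = 33.3%, Line 3 4/20 = 20.0% → Line 2
Swing shift: Line 2 113/168 = 67.3%, Line 3 38/65 = 58.5% → Line 2
Night shift: Line 2 189/196 = 96.4%, Line 3 154/174 = 88.5% → Line 2
Overall: Line 2 312/394 = 79.2%, Line 3 196/259 = 75.7% → Line 2
Line 2 wins overall and in every shift group — no reversal.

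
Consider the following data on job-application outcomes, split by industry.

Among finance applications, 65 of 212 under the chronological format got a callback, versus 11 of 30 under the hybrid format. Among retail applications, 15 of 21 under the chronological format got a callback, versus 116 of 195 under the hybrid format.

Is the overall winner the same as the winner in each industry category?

No

Finance: the chronological format 65/212 = 30.7%, the hybrid format 11/30 = 36.7% → the hybrid format
Retail: the chronological format 15/21 = 71.4%, the hybrid format 116/195 = 59.5% → the chronological format
Overall: the chronological format 80/233 = 34.3%, the hybrid format 127/225 = 56.4% → the hybrid format
Neither sweeps: the chronological format wins 1 of 2 groups, the hybrid format wins 1. The hybrid format wins overall but not every group — no Simpson reversal.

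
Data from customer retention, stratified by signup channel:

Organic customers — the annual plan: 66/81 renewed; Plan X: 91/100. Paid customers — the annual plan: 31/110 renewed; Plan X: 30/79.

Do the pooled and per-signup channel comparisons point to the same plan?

Yes

Organic: the annual plan 66/81 = 81.5%, Plan X 91/100 = 91.0% → Plan X
Paid: the annual plan 31/110 = 28.2%, Plan X 30/79 = 38.0% → Plan X
Overall: the annual plan 97/191 = 50.8%, Plan X 121/179 = 67.6% → Plan X
Plan X wins overall and in every signup group — no reversal.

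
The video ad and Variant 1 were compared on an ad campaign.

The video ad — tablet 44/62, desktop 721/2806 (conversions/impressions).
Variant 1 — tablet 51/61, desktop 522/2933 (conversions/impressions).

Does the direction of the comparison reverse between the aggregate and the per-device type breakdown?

No

Tablet: the video ad 44/62 = 71.0%, Variant 1 51/61 = 83.6% → Variant 1
Desktop: the video ad 721/2806 = 25.7%, Variant 1 522/2933 = 17.8% → the video ad
Overall: the video ad 765/2868 = 26.7%, Variant 1 573/2994 = 19.1% → the video ad
Neither sweeps: the video ad wins 1 of 2 groups, Variant 1 wins 1. The video ad wins overall but not every group — no Simpson reversal.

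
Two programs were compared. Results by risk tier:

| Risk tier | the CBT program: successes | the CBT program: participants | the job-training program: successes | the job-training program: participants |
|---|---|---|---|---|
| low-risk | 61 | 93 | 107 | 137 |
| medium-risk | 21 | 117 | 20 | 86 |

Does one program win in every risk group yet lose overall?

No

Low-risk: the CBT program 61/93 = 65.6%, the job-training program 107/137 = 78.1% → the job-training program
Medium-risk: the CBT program 21/117 = 17.9%, the job-training program 20/86 = 23.3% → the job-training program
Overall: the CBT program 82/210 = 39.0%, the job-training program 127/223 = 57.0% → the job-training program
The job-training program wins overall and in every risk group — no reversal.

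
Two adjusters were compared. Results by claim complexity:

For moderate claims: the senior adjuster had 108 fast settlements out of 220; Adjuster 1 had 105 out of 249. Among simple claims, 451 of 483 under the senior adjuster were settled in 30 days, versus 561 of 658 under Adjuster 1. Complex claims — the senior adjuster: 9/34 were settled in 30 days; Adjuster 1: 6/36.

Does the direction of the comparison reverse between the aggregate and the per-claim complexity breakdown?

Moderate: the senior adjuster 108/220 = 49.1%, Adjuster 1 105/249 = 42.2% → the senior adjuster
Simple: the senior adjuster 451/483 = 93.4%, Adjuster 1 561/658 = 85.3% → the senior adjuster
Complex: the senior adjuster 9/34 = 26.5%, Adjuster 1 6/36 = 16.7% → the senior adjuster
Overall: the senior adjuster 568/737 = 77.1%, Adjuster 1 672/943 = 71.3% → the senior adjuster
The senior adjuster wins overall and in every claim group — no reversal.

No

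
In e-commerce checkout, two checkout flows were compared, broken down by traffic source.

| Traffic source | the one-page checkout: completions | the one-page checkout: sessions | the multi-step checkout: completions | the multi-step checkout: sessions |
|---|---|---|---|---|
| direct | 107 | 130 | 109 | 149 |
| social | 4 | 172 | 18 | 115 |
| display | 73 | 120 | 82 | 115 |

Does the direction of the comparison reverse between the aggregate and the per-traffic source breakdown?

No

Direct: the one-page checkout 107/130 = 82.3%, the multi-step checkout 109/149 = 73.2% → the one-page checkout
Social: the one-page checkout 4/172 = 2.3%, the multi-step checkout 18/115 = 15.7% → the multi-step checkout
Display: the one-page checkout 73/120 = 60.8%, the multi-step checkout 82/115 = 71.3% → the multi-step checkout
Overall: the one-page checkout 184/422 = 43.6%, the multi-step checkout 209/379 = 55.1% → the multi-step checkout
Neither sweeps: the one-page checkout wins 1 of 3 groups, the multi-step checkout wins 2. The multi-step checkout wins overall but not every group — no Simpson reversal.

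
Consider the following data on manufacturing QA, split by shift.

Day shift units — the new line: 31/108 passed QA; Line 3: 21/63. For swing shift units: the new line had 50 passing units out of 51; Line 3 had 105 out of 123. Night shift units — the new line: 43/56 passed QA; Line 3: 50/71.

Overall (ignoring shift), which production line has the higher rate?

Line 3

Day shift: the new line 31/108 = 28.7%, Line 3 21/63 = 33.3% → Line 3
Swing shift: the new line 50/51 = 98.0%, Line 3 105/123 = 85.4% → the new line
Night shift: the new line 43/56 = 76.8%, Line 3 50/71 = 70.4% → the new line
Overall: the new line 124/215 = 57.7%, Line 3 176/257 = 68.5% → Line 3
(Neither sweeps every shift group, but Line 3 has the higher pooled rate.)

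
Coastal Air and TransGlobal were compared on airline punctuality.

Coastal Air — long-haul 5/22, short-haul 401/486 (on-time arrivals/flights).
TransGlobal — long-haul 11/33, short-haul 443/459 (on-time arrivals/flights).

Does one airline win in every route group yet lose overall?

Long-haul: Coastal Air 5/22 = 22.7%, TransGlobal 11/33 = 33.3% → TransGlobal
Short-haul: Coastal Air 401/486 = 82.5%, TransGlobal 443/459 = 96.5% → TransGlobal
Overall: Coastal Air 406/508 = 79.9%, TransGlobal 454/492 = 92.3% → TransGlobal
TransGlobal wins overall and in every route group — no reversal.

No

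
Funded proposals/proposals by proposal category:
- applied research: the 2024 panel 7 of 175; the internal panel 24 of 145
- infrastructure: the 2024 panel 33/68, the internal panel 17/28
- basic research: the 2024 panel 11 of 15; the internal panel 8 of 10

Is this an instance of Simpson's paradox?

Applied research: the 2024 panel 7/175 = 4.0%, the internal panel 24/145 = 16.6% → the internal panel
Infrastructure: the 2024 panel 33/68 = 48.5%, the internal panel 17/28 = 60.7% → the internal panel
Basic research: the 2024 panel 11/15 = 73.3%, the internal panel 8/10 = 80.0% → the internal panel
Overall: the 2024 panel 51/258 = 19.8%, the internal panel 49/183 = 26.8% → the internal panel
The internal panel wins overall and in every proposal group — no reversal.

No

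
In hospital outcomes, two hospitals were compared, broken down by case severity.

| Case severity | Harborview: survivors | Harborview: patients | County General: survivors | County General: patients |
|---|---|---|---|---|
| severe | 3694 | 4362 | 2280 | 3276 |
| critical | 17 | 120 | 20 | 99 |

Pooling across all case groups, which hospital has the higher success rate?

Harborview

Severe: Harborview 3694/4362 = 84.7%, County General 2280/3276 = 69.6% → Harborview
Critical: Harborview 17/120 = 14.2%, County General 20/99 = 20.2% → County General
Overall: Harborview 3711/4482 = 82.8%, County General 2300/3375 = 68.1% → Harborview
(Neither sweeps every case group, but Harborview has the higher pooled rate.)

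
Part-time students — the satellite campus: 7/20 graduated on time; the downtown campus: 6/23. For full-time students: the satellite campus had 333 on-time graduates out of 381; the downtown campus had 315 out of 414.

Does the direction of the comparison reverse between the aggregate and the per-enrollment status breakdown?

Part-time: the satellite campus 7/20 = 35.0%, the downtown campus 6/23 = 26.1% → the satellite campus
Full-time: the satellite campus 333/381 = 87.4%, the downtown campus 315/414 = 76.1% → the satellite campus
Overall: the satellite campus 340/401 = 84.8%, the downtown campus 321/437 = 73.5% → the satellite campus
The satellite campus wins overall and in every enrollment group — no reversal.

No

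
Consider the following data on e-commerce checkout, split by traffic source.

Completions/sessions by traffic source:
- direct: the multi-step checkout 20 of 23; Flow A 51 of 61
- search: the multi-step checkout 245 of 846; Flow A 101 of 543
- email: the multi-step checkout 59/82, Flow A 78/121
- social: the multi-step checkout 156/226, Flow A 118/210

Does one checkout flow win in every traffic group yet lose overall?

No

Direct: the multi-step checkout 20/23 = 87.0%, Flow A 51/61 = 83.6% → the multi-step checkout
Search: the multi-step checkout 245/846 = 29.0%, Flow A 101/543 = 18.6% → the multi-step checkout
Email: the multi-step checkout 59/82 = 72.0%, Flow A 78/121 = 64.5% → the multi-step checkout
Social: the multi-step checkout 156/226 = 69.0%, Flow A 118/210 = 56.2% → the multi-step checkout
Overall: the multi-step checkout 480/1177 = 40.8%, Flow A 348/935 = 37.2% → the multi-step checkout
The multi-step checkout wins overall and in every traffic group — no reversal.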